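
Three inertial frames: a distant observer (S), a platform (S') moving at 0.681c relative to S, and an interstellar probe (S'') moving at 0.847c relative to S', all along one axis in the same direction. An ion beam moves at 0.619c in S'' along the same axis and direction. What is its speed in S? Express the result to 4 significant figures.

0.9926c

Compose velocities in two stages. Stage 1 (into S'): u₁ = (0.619+0.847)/(1+0.619×0.847) = 0.96176.
Stage 2 (into S): u = (0.96176+0.681)/(1+0.96176×0.681) = 0.99263, so the speed is 0.9926c.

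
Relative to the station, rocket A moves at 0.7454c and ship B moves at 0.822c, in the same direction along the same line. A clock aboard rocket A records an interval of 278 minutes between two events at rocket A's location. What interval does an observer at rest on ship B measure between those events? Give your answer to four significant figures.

Speed of rocket A in ship B's frame: u = (v_A − v_B)/(1 − v_A v_B/c²) = (0.7454 − 0.822)/(1 − 0.7454×0.822) = −0.0766/0.3872812 = −0.19779; |u| = 0.19779c.
At |u| = 0.19779c, γ = (1 − 0.0391209)^(−1/2) = 1.0202.
Rocket A's interval is proper; time dilation gives Δt_B = γΔτ = 1.0202 × 278 minutes = 283.6 minutes.

283.6 minutes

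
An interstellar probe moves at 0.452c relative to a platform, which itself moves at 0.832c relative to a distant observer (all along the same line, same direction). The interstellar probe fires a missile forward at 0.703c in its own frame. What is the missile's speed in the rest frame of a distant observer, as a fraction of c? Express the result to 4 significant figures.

Compose velocities in two stages. Stage 1 (into S'): u₁ = (0.703+0.452)/(1+0.703×0.452) = 0.87649.
Stage 2 (into S): u = (0.87649+0.832)/(1+0.87649×0.832) = 0.988, so the speed is 0.9880c.

0.9880c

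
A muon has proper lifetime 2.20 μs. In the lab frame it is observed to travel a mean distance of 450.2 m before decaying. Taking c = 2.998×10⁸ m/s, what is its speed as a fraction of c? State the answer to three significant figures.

0.564c

Let x = d/(cτ) = 450.2 m / (2.998×10⁸ m/s × 2.200×10^-6 s) = 0.68258. Since d = βγcτ, x = βγ = β/√(1−β²).
Solving: β² = x²/(1+x²) = 0.465915/1.465915 = 0.317832, so β = 0.564.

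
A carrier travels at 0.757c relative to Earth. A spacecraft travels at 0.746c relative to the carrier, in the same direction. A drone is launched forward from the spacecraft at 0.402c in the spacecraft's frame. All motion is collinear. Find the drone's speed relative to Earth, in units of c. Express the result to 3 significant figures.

Compose velocities in two stages. Stage 1 (into S'): u₁ = (0.402+0.746)/(1+0.402×0.746) = 0.88315.
Stage 2 (into S): u = (0.88315+0.757)/(1+0.88315×0.757) = 0.98298, so the speed is 0.983c.

0.983c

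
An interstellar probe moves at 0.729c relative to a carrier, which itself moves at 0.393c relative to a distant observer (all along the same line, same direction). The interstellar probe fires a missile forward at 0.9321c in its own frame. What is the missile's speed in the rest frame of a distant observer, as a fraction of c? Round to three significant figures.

0.995c

Compose velocities in two stages. Stage 1 (into S'): u₁ = (0.9321+0.729)/(1+0.9321×0.729) = 0.98904.
Stage 2 (into S): u = (0.98904+0.393)/(1+0.98904×0.393) = 0.99521, so the speed is 0.995c.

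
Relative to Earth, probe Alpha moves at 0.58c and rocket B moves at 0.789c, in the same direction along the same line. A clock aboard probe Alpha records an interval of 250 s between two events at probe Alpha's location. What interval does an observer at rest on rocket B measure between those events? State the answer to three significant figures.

The velocity of probe Alpha relative to rocket B is (0.58 − 0.789)c / (1 − 0.58×0.789) = −0.38534c; relative speed 0.38534c.
γ for this relative speed: γ = 1/√(1 − 0.148487) = 1.0837.
The clock on probe Alpha records proper time, so rocket B measures Δt = γΔτ = 1.0837 × 250 = 271 s.

271 s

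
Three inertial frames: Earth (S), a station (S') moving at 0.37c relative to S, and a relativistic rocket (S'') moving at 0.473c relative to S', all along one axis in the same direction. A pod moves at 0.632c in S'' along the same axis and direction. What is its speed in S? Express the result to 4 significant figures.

Compose velocities in two stages. Stage 1 (into S'): u₁ = (0.632+0.473)/(1+0.632×0.473) = 0.8507.
Stage 2 (into S): u = (0.8507+0.37)/(1+0.8507×0.37) = 0.92846, so the speed is 0.9285c.

0.9285c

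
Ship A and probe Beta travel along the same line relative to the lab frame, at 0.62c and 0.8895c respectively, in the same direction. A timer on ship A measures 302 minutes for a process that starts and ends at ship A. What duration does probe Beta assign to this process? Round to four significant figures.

Speed of ship A in probe Beta's frame: u = (v_A − v_B)/(1 − v_A v_B/c²) = (0.62 − 0.8895)/(1 − 0.62×0.8895) = −0.2695/0.44851 = −0.60088; |u| = 0.60088c.
At |u| = 0.60088c, γ = (1 − 0.361057)^(−1/2) = 1.251.
Ship A's interval is proper; time dilation gives Δt_B = γΔτ = 1.251 × 302 minutes = 377.8 minutes.

377.8 minutes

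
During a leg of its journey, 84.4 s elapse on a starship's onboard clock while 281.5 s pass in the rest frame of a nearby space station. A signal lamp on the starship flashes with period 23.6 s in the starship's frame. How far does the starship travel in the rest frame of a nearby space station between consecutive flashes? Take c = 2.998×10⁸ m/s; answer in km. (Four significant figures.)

γ = Δt/Δτ = 281.5/84.4 = 3.33531.
β = √(1 − 1/γ²) = 0.954. Lab-frame period = γτ = 3.33531×23.6 s = 78.713 s. Distance = βc × γτ = 0.954 × 2.998×10⁸ m/s × 78.713 s = 2.2513×10^10 m = 2.251×10^7 km.

2.251×10^7 km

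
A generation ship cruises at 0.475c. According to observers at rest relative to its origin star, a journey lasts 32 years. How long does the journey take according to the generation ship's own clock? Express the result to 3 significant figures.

28.2 years

Lorentz factor: γ = (1 − 0.225625)^(−1/2) = 1.1364.
The generation ship's clock runs slow as seen from its origin star, so Δτ = Δt/γ = 32/1.1364 = 28.2 years.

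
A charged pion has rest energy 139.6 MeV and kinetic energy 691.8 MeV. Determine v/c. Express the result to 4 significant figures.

0.9858

K = (γ−1)mc², so γ = 1 + 691.8/139.6 = 5.9556.
Then v/c = √(1 − γ⁻²) = √(1 − 0.0281935) = √0.9718065 = 0.9858.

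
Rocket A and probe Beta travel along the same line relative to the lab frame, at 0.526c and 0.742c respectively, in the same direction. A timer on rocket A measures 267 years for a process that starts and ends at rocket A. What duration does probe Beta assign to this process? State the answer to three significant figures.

Speed of rocket A in probe Beta's frame: u = (v_A − v_B)/(1 − v_A v_B/c²) = (0.526 − 0.742)/(1 − 0.526×0.742) = −0.216/0.609708 = −0.35427; |u| = 0.35427c.
At |u| = 0.35427c, γ = (1 − 0.125507)^(−1/2) = 1.0694.
The clock on rocket A records proper time, so probe Beta measures Δt = γΔτ = 1.0694 × 267 = 286 years.

286 years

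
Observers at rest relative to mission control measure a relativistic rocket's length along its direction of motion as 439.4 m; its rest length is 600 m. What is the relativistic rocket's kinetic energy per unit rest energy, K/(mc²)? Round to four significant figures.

γ = L₀/L = 600/439.4 = 1.3655.
Since K = (γ−1)mc², K/(mc²) = 1.3655 − 1 = 0.3655.

0.3655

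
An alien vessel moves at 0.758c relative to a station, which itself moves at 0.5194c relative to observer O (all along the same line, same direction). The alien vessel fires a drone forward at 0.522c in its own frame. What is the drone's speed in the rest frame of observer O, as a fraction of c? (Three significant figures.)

0.973c

First combine the drone and alien vessel (S''→S'): u₁ = (0.522 + 0.758)/(1 + 0.522×0.758) = 1.28/1.395676 = 0.91712.
Then combine with the station (S'→S): u = (0.91712 + 0.5194)/(1 + 0.91712×0.5194) = 1.43652/1.476352128 = 0.97302.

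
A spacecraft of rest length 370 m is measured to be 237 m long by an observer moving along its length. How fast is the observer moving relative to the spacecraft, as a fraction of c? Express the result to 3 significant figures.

0.768c

Length contraction gives γ = L₀/L = 370/237 = 1.5612.
β = √(1 − 1/γ²) = √0.589718 = 0.768.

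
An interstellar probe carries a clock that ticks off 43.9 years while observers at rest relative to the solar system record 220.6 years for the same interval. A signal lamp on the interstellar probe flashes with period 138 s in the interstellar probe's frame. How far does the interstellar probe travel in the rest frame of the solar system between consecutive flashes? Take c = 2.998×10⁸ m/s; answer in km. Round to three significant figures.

2.04×10^8 km

γ = Δt/Δτ = 220.6/43.9 = 5.02506.
β = √(1 − 1/γ²) = 0.98. Lab-frame period = γτ = 5.02506×138 s = 693.46 s. Distance = βc × γτ = 0.98 × 2.998×10⁸ m/s × 693.46 s = 2.0374×10^11 m = 2.04×10^8 km.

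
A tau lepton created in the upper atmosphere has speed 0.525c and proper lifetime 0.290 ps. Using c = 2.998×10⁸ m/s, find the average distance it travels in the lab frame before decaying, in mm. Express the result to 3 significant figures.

γ = 1/√(1 − β²) = 1/√(1 − 0.275625) = 1/√0.724375 = 1/0.851102 = 1.1749.
Lab-frame lifetime: Δt = γτ = 1.1749 × 0.290 ps = 0.34072 ps.
Distance: d = vΔt = 0.525 × 2.998×10⁸ m/s × 3.4072×10^-13 s = 5.36×10^-5 m = 0.0536 mm.

0.0536 mm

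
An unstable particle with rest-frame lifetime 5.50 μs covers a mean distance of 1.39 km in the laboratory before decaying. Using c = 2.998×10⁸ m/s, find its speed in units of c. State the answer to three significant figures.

Let x = d/(cτ) = 1390 m / (2.998×10⁸ m/s × 5.500×10^-6 s) = 0.84299. Since d = βγcτ, x = βγ = β/√(1−β²).
Solving: β² = x²/(1+x²) = 0.710632/1.710632 = 0.415421, so β = 0.645.

0.645c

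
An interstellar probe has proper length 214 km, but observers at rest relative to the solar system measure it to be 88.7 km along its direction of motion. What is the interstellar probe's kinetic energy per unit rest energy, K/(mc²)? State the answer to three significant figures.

1.41

From L = L₀/γ: γ = 214/88.7 = 2.41263.
K/(mc²) = γ − 1 = 2.41263 − 1 = 1.41.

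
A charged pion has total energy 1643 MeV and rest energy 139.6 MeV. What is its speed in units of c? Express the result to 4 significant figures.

0.9964c

Total energy E = γmc² gives γ = 1643/139.6 = 11.769.
Hence β = √(1 − 1/γ²) = √(1 − 0.00721973) = √0.99278027 = 0.9964.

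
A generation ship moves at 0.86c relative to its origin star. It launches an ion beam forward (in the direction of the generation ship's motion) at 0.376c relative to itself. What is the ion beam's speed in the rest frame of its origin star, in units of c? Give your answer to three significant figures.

0.934c

In units of c, u = (u' + v)/(1 + u'v) with u' = 0.376 and v = 0.86.
Numerator: 0.376 + 0.86 = 1.236. Denominator: 1 + (0.376)(0.86) = 1.32336.
u = 1.236/1.32336 = 0.93399, so the speed is 0.934c.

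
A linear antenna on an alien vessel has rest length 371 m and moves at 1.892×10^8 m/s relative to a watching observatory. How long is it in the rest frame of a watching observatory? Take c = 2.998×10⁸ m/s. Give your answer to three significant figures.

288 m

β = v/c = (1.892×10^8 m/s)/(2.998×10⁸ m/s) = 0.631087.
With β = 0.631087, γ = 1/√(1 − 0.631087²) = 1/√0.6017292 = 1.2891.
Along the direction of motion the measured length is L₀/γ = 371/1.2891 = 288 m.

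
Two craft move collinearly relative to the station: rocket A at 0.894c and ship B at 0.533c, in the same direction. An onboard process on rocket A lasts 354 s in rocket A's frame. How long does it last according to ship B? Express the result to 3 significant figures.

489 s

Speed of rocket A in ship B's frame: u = (v_A − v_B)/(1 − v_A v_B/c²) = (0.894 − 0.533)/(1 − 0.894×0.533) = 0.361/0.523498 = 0.68959; |u| = 0.68959c.
γ for this relative speed: γ = 1/√(1 − 0.475534) = 1.3808.
The clock on rocket A records proper time, so ship B measures Δt = γΔτ = 1.3808 × 354 = 489 s.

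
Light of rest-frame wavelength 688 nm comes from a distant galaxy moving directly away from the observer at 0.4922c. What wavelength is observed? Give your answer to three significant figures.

Relativistic Doppler for wavelength: λ_obs = λ_src · √((1+β)/(1−β)).
With β = 0.4922: factor = √(1.4922/0.5078) = 1.7142.
λ_obs = 688 × 1.7142 = 1180 nm.

1180 nm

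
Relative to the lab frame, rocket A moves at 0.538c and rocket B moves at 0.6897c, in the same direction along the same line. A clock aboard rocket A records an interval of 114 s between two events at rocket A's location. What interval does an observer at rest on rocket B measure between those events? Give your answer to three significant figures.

The velocity of rocket A relative to rocket B is (0.538 − 0.6897)c / (1 − 0.538×0.6897) = −0.2412c; relative speed 0.2412c.
At |u| = 0.2412c, γ = (1 − 0.0581774)^(−1/2) = 1.0304.
The clock on rocket A records proper time, so rocket B measures Δt = γΔτ = 1.0304 × 114 = 117 s.

117 s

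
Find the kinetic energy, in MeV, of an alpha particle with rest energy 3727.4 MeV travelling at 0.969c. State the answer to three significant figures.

Lorentz factor: γ = (1 − 0.938961)^(−1/2) = 4.0476.
Kinetic energy: K = (γ − 1)mc² = (4.0476 − 1) × 3727.4 MeV = 3.0476 × 3727.4 = 11400 MeV.

11400 MeV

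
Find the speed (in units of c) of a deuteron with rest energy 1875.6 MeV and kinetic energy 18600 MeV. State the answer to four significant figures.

γ = 1 + K/(mc²) = 1 + 18600/1875.6 = 10.917.
β = √(1 − 1/γ²) = √(1 − 0.00839061) = √0.99160939 = 0.9958.

0.9958c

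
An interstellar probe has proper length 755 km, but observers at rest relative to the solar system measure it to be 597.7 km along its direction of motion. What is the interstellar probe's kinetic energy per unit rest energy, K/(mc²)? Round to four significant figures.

0.2632

γ = L₀/L = 755/597.7 = 1.26318.
Since K = (γ−1)mc², K/(mc²) = 1.26318 − 1 = 0.2632.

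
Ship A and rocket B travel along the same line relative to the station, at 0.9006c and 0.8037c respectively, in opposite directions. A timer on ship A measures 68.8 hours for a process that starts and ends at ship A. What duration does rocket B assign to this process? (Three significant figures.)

The velocity of ship A relative to rocket B is (0.9006 + 0.8037)c / (1 + 0.9006×0.8037) = 0.98868c; relative speed 0.98868c.
At |u| = 0.98868c, γ = (1 − 0.977488)^(−1/2) = 6.6649.
Ship A's interval is proper; time dilation gives Δt_B = γΔτ = 6.6649 × 68.8 hours = 459 hours.

459 hours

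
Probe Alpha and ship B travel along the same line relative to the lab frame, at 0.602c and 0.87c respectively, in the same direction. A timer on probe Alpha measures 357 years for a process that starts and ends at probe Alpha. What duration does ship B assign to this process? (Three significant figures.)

The velocity of probe Alpha relative to ship B is (0.602 − 0.87)c / (1 − 0.602×0.87) = −0.56272c; relative speed 0.56272c.
At |u| = 0.56272c, γ = (1 − 0.316654)^(−1/2) = 1.2097.
Probe Alpha's interval is proper; time dilation gives Δt_B = γΔτ = 1.2097 × 357 years = 432 years.

432 years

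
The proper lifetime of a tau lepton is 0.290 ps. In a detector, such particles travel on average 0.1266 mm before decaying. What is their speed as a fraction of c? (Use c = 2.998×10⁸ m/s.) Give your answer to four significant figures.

Let x = d/(cτ) = 1.266×10^-4 m / (2.998×10⁸ m/s × 2.900×10^-13 s) = 1.4561. Since d = βγcτ, x = βγ = β/√(1−β²).
Solving: β² = x²/(1+x²) = 2.12023/3.12023 = 0.679511, so β = 0.8243.

0.8243c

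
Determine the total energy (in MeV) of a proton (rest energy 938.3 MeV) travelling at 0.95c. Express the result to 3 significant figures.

γ = 1/√(1 − β²) = 1/√(1 − 0.9025) = 1/√0.0975 = 1/0.31225 = 3.2026.
Total energy: E = γmc² = 3.2026 × 938.3 MeV = 3000 MeV.

3000 MeV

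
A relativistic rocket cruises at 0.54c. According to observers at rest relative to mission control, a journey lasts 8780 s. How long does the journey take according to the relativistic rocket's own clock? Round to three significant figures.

7390 s

With β = 0.54, γ = 1/√(1 − 0.54²) = 1/√0.7084 = 1.1881.
The relativistic rocket's clock runs slow as seen from mission control, so Δτ = Δt/γ = 8780/1.1881 = 7390 s.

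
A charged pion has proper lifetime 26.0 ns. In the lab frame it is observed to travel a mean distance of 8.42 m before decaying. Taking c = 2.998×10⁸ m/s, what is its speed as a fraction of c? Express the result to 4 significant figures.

d = βγcτ ⇒ βγ = d/(cτ) = 8.420 m / (7.7948 m) = 1.0802.
β = (βγ)/√(1+(βγ)²) = 1.0802/√2.16683 = 0.7338.

0.7338c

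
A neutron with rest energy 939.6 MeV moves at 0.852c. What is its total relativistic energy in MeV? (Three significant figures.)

γ = 1/√(1 − β²) = 1/√(1 − 0.725904) = 1/√0.274096 = 1/0.523542 = 1.9101.
Total energy: E = γmc² = 1.9101 × 939.6 MeV = 1790 MeV.

1790 MeV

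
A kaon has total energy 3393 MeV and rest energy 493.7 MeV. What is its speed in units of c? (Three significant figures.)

Total energy E = γmc² gives γ = 3393/493.7 = 6.8726.
Hence β = √(1 − 1/γ²) = √(1 − 0.0211718) = √0.9788282 = 0.989.

0.989c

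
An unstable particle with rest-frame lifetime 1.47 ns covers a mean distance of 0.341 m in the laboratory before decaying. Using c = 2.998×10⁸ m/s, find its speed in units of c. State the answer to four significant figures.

0.6120c

d = βγcτ ⇒ βγ = d/(cτ) = 0.3410 m / (0.440706 m) = 0.77376.
β = (βγ)/√(1+(βγ)²) = 0.77376/√1.598705 = 0.6120.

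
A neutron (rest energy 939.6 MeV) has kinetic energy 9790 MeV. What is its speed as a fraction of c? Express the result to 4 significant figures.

0.9962c

K = (γ−1)mc², so γ = 1 + 9790/939.6 = 11.419.
Then v/c = √(1 − γ⁻²) = √(1 − 0.00766909) = √0.99233091 = 0.9962.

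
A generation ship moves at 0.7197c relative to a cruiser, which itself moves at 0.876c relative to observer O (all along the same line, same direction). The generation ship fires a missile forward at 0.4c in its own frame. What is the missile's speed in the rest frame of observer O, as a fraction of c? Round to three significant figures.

First combine the missile and generation ship (S''→S'): u₁ = (0.4 + 0.7197)/(1 + 0.4×0.7197) = 1.1197/1.28788 = 0.86941.
Then combine with the cruiser (S'→S): u = (0.86941 + 0.876)/(1 + 0.86941×0.876) = 1.74541/1.76160316 = 0.99081.

0.991c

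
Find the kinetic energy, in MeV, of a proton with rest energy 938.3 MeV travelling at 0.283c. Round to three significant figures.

γ = 1/√(1 − β²) = 1/√(1 − 0.080089) = 1/√0.919911 = 1.042623.
Kinetic energy: K = (γ − 1)mc² = (1.042623 − 1) × 938.3 MeV = 0.042623 × 938.3 = 40.0 MeV.

40.0 MeV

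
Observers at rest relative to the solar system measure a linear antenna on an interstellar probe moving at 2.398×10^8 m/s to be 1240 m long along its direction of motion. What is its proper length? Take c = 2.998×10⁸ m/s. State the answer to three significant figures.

β = v/c = (2.398×10^8 m/s)/(2.998×10⁸ m/s) = 0.799867.
With β = 0.799867, γ = 1/√(1 − 0.799867²) = 1/√0.3602128 = 1.6662.
Proper length: L₀ = γ·L = 1.6662 × 1240 = 2070 m.

2070 m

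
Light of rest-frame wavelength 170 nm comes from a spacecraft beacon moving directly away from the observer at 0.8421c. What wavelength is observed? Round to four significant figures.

580.7 nm

Relativistic Doppler for wavelength: λ_obs = λ_src · √((1+β)/(1−β)).
With β = 0.8421: factor = √(1.8421/0.1579) = 3.4156.
λ_obs = 170 × 3.4156 = 580.7 nm.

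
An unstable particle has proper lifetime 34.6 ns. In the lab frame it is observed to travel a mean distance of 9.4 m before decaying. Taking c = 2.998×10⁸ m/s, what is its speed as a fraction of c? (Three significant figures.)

0.671c

d = βγcτ ⇒ βγ = d/(cτ) = 9.400 m / (10.37308 m) = 0.90619.
β = (βγ)/√(1+(βγ)²) = 0.90619/√1.82118 = 0.671.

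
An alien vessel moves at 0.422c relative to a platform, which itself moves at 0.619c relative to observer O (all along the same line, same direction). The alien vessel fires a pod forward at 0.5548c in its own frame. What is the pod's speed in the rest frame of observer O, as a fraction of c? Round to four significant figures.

0.9467c

Apply u = (u'+v)/(1+u'v) twice. Pod in the platform frame: (0.5548+0.422)/(1+0.5548·0.422) = 0.9768/1.2341256 = 0.79149c.
That velocity, transformed to the rest frame of observer O: (0.79149+0.619)/(1+0.79149·0.619) = 1.41049/1.48993231 = 0.94668c.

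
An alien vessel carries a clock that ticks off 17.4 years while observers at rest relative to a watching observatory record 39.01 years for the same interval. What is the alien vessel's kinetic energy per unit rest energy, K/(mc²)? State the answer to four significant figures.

The time-dilation ratio gives γ = 39.01/17.4 = 2.24195.
Since K = (γ−1)mc², K/(mc²) = 2.24195 − 1 = 1.242.

1.242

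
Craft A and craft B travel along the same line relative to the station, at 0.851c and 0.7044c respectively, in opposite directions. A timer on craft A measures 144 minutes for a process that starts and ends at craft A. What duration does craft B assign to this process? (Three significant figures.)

618 minutes

The velocity of craft A relative to craft B is (0.851 + 0.7044)c / (1 + 0.851×0.7044) = 0.97246c; relative speed 0.97246c.
At |u| = 0.97246c, γ = (1 − 0.945678)^(−1/2) = 4.2905.
The clock on craft A records proper time, so craft B measures Δt = γΔτ = 4.2905 × 144 = 618 minutes.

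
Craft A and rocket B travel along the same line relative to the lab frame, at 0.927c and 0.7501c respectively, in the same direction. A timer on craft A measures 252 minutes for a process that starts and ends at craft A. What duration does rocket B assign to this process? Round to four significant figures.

Speed of craft A in rocket B's frame: u = (v_A − v_B)/(1 − v_A v_B/c²) = (0.927 − 0.7501)/(1 − 0.927×0.7501) = 0.1769/0.3046573 = 0.58065; |u| = 0.58065c.
At |u| = 0.58065c, γ = (1 − 0.337154)^(−1/2) = 1.2283.
Craft A's interval is proper; time dilation gives Δt_B = γΔτ = 1.2283 × 252 minutes = 309.5 minutes.

309.5 minutes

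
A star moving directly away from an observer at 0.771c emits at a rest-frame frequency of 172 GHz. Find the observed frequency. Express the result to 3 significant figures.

Relativistic Doppler (source moving away): f_obs = f_src · √((1−β)/(1+β)).
With β = 0.771: factor = √(0.229/1.771) = 0.35959.
f_obs = 172 × 0.35959 = 61.8 GHz.

61.8 GHz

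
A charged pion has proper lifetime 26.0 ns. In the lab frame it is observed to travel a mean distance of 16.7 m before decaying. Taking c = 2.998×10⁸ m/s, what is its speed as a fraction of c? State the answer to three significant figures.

d = βγcτ ⇒ βγ = d/(cτ) = 16.70 m / (7.7948 m) = 2.1425.
β = (βγ)/√(1+(βγ)²) = 2.1425/√5.59031 = 0.906.

0.906c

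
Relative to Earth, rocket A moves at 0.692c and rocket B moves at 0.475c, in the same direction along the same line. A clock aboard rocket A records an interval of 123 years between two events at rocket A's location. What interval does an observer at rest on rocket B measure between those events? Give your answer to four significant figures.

Speed of rocket A in rocket B's frame: u = (v_A − v_B)/(1 − v_A v_B/c²) = (0.692 − 0.475)/(1 − 0.692×0.475) = 0.217/0.6713 = 0.32325; |u| = 0.32325c.
γ for this relative speed: γ = 1/√(1 − 0.104491) = 1.0567.
The clock on rocket A records proper time, so rocket B measures Δt = γΔτ = 1.0567 × 123 = 130.0 years.

130.0 years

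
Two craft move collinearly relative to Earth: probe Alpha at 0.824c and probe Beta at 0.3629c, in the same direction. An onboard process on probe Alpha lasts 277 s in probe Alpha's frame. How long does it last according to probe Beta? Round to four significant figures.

Speed of probe Alpha in probe Beta's frame: u = (v_A − v_B)/(1 − v_A v_B/c²) = (0.824 − 0.3629)/(1 − 0.824×0.3629) = 0.4611/0.7009704 = 0.6578; |u| = 0.6578c.
γ for this relative speed: γ = 1/√(1 − 0.432701) = 1.3277.
The clock on probe Alpha records proper time, so probe Beta measures Δt = γΔτ = 1.3277 × 277 = 367.8 s.

367.8 s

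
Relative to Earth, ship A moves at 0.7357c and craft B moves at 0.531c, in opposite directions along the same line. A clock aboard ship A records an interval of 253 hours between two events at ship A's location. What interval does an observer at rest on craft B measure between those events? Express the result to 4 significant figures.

Transform ship A's velocity into craft B's frame: (0.7357 + 0.531)/(1 + 0.7357·0.531) = 1.2667/1.3906567, so the relative speed is 0.91086c.
At |u| = 0.91086c, γ = (1 − 0.829666)^(−1/2) = 2.423.
Ship A's interval is proper; time dilation gives Δt_B = γΔτ = 2.423 × 253 hours = 613.0 hours.

613.0 hours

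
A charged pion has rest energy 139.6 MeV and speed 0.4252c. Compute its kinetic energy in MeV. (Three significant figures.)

With β = 0.4252, γ = 1/√(1 − 0.4252²) = 1/√0.81920496 = 1.10485.
Kinetic energy: K = (γ − 1)mc² = (1.10485 − 1) × 139.6 MeV = 0.10485 × 139.6 = 14.6 MeV.

14.6 MeV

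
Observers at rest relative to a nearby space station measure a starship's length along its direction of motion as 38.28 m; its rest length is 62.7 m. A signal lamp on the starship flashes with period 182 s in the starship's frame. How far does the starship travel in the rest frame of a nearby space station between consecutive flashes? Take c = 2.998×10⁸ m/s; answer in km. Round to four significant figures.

7.078×10^7 km

γ = L₀/L = 62.7/38.28 = 1.63793.
β = √(1 − 1/γ²) = 0.792. Lab-frame period = γτ = 1.63793×182 s = 298.1 s. Distance = βc × γτ = 0.792 × 2.998×10⁸ m/s × 298.1 s = 7.0781×10^10 m = 7.078×10^7 km.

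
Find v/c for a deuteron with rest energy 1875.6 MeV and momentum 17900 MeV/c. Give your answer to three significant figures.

0.995

βγ = pc/(mc²) = 17900/1875.6 = 9.5436.
Since γ² = 1 + (βγ)² = 92.0803, γ = √92.0803 = 9.59585, and β = (βγ)/γ = 9.5436/9.59585 = 0.995.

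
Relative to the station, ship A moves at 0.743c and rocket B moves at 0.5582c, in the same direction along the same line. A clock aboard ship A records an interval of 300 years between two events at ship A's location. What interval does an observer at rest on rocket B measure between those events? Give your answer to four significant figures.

The velocity of ship A relative to rocket B is (0.743 − 0.5582)c / (1 − 0.743×0.5582) = 0.31576c; relative speed 0.31576c.
At |u| = 0.31576c, γ = (1 − 0.0997044)^(−1/2) = 1.0539.
Ship A's interval is proper; time dilation gives Δt_B = γΔτ = 1.0539 × 300 years = 316.2 years.

316.2 years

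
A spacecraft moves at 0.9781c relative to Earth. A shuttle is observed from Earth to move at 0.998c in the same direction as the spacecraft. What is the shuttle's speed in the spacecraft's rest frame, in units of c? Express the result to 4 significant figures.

0.8342c

Transform to the spacecraft's frame: u' = (u − v)/(1 − uv/c²).
u' = (0.998 − 0.9781)/(1 − 0.998×0.9781) = 0.0199/0.0238562 = 0.83416.
Speed in the spacecraft's frame: 0.8342c (in the same direction).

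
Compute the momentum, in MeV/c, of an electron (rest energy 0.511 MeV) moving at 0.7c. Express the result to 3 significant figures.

0.501 MeV/c

Lorentz factor: γ = (1 − 0.49)^(−1/2) = 1.4003.
Momentum: p = γβ·mc = 1.4003 × 0.7 × 0.511 MeV/c = 0.501 MeV/c.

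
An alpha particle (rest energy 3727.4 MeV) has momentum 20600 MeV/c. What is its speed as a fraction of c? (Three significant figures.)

0.984c

βγ = pc/(mc²) = 20600/3727.4 = 5.5266.
Since γ² = 1 + (βγ)² = 31.5433, γ = √31.5433 = 5.61634, and β = (βγ)/γ = 5.5266/5.61634 = 0.984.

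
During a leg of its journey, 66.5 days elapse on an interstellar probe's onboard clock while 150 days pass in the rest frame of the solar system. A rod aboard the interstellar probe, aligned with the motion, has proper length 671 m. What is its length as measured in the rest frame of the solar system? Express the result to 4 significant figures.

297.5 m

From Δt = γΔτ: γ = 150/66.5 = 2.25564.
L = L₀/γ = 671/2.25564 = 297.5 m.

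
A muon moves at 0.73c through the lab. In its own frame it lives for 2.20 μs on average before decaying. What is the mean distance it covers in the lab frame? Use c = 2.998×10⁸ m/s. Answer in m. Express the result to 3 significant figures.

704 m

With β = 0.73, γ = 1/√(1 − 0.73²) = 1/√0.4671 = 1.4632.
Lab-frame lifetime: Δt = γτ = 1.4632 × 2.20 μs = 3.219 μs.
Distance: d = vΔt = 0.73 × 2.998×10⁸ m/s × 3.2190×10^-6 s = 704 m.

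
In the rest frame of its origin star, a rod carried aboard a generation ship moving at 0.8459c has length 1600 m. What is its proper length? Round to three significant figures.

γ = 1/√(1 − β²) = 1/√(1 − 0.71554681) = 1/√0.28445319 = 1/0.533342 = 1.875.
Proper length: L₀ = γ·L = 1.875 × 1600 = 3000 m.

3000 m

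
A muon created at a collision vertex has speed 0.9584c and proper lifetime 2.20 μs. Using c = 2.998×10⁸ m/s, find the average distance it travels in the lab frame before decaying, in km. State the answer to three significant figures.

Lorentz factor: γ = (1 − 0.91853056)^(−1/2) = 3.5035.
Lab-frame lifetime: Δt = γτ = 3.5035 × 2.20 μs = 7.7077 μs.
Distance: d = vΔt = 0.9584 × 2.998×10⁸ m/s × 7.7077×10^-6 s = 2210 m = 2.21 km.

2.21 km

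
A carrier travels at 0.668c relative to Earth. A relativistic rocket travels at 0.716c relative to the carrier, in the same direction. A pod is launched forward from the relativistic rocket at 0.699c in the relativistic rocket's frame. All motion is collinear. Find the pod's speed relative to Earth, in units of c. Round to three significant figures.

Compose velocities in two stages. Stage 1 (into S'): u₁ = (0.699+0.716)/(1+0.699×0.716) = 0.94303.
Stage 2 (into S): u = (0.94303+0.668)/(1+0.94303×0.668) = 0.9884, so the speed is 0.988c.

0.988c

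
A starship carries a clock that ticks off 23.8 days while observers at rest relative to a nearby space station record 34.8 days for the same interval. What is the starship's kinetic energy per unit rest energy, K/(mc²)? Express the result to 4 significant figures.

0.4622

γ = Δt/Δτ = 34.8/23.8 = 1.46218.
Since K = (γ−1)mc², K/(mc²) = 1.46218 − 1 = 0.4622.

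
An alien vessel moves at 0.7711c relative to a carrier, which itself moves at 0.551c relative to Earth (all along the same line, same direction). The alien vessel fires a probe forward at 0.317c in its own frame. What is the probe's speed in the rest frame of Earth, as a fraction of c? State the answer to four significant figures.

Compose velocities in two stages. Stage 1 (into S'): u₁ = (0.317+0.7711)/(1+0.317×0.7711) = 0.87437.
Stage 2 (into S): u = (0.87437+0.551)/(1+0.87437×0.551) = 0.96193, so the speed is 0.9619c.

0.9619c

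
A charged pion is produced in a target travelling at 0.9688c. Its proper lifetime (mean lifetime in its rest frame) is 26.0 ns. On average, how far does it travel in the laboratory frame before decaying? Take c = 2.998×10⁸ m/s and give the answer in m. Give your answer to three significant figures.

30.5 m

With β = 0.9688, γ = 1/√(1 − 0.9688²) = 1/√0.06142656 = 4.0348.
Lab-frame lifetime: Δt = γτ = 4.0348 × 26.0 ns = 104.9 ns.
Distance: d = vΔt = 0.9688 × 2.998×10⁸ m/s × 1.0490×10^-7 s = 30.5 m.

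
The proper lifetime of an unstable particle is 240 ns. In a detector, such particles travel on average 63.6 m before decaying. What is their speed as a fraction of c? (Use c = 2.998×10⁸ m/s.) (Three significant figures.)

0.662c

d = βγcτ ⇒ βγ = d/(cτ) = 63.60 m / (71.952 m) = 0.88392.
β = (βγ)/√(1+(βγ)²) = 0.88392/√1.781315 = 0.662.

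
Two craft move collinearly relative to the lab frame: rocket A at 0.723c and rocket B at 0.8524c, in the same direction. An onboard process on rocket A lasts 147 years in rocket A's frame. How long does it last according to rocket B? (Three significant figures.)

156 years

The velocity of rocket A relative to rocket B is (0.723 − 0.8524)c / (1 − 0.723×0.8524) = −0.33723c; relative speed 0.33723c.
γ for this relative speed: γ = 1/√(1 − 0.113724) = 1.0622.
Rocket A's interval is proper; time dilation gives Δt_B = γΔτ = 1.0622 × 147 years = 156 years.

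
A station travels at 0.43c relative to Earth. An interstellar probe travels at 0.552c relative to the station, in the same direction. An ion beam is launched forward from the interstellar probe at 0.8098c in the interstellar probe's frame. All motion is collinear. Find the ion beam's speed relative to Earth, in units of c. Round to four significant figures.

Apply u = (u'+v)/(1+u'v) twice. Ion beam in the station frame: (0.8098+0.552)/(1+0.8098·0.552) = 1.3618/1.4470096 = 0.94111c.
That velocity, transformed to the rest frame of Earth: (0.94111+0.43)/(1+0.94111·0.43) = 1.37111/1.4046773 = 0.9761c.

0.9761c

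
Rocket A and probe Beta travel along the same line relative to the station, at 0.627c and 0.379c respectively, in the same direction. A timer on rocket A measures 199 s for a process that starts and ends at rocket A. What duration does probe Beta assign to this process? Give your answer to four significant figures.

210.4 s

Speed of rocket A in probe Beta's frame: u = (v_A − v_B)/(1 − v_A v_B/c²) = (0.627 − 0.379)/(1 − 0.627×0.379) = 0.248/0.762367 = 0.3253; |u| = 0.3253c.
At |u| = 0.3253c, γ = (1 − 0.10582)^(−1/2) = 1.0575.
The clock on rocket A records proper time, so probe Beta measures Δt = γΔτ = 1.0575 × 199 = 210.4 s.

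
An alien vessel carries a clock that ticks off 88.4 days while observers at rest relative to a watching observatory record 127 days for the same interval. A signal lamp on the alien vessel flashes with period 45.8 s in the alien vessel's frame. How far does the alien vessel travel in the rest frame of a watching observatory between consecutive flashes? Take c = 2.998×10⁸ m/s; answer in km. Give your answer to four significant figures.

γ = Δt/Δτ = 127/88.4 = 1.43665.
β = √(1 − 1/γ²) = 0.71798. Lab-frame period = γτ = 1.43665×45.8 s = 65.799 s. Distance = βc × γτ = 0.71798 × 2.998×10⁸ m/s × 65.799 s = 1.4163×10^10 m = 1.416×10^7 km.

1.416×10^7 km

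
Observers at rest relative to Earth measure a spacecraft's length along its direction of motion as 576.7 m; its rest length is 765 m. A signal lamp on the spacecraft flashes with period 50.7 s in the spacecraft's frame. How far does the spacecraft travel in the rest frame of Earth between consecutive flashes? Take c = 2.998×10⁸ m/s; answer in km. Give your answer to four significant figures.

Length contraction gives γ = L₀/L = 765/576.7 = 1.32651.
β = √(1 − 1/γ²) = 0.65704. Lab-frame period = γτ = 1.32651×50.7 s = 67.254 s. Distance = βc × γτ = 0.65704 × 2.998×10⁸ m/s × 67.254 s = 1.3248×10^10 m = 1.325×10^7 km.

1.325×10^7 km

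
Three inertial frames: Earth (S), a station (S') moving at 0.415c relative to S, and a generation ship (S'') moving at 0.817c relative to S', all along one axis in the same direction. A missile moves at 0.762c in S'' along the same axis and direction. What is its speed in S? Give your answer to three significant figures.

Apply u = (u'+v)/(1+u'v) twice. Missile in the station frame: (0.762+0.817)/(1+0.762·0.817) = 1.579/1.622554 = 0.97316c.
That velocity, transformed to the rest frame of Earth: (0.97316+0.415)/(1+0.97316·0.415) = 1.38816/1.4038614 = 0.98882c.

0.989c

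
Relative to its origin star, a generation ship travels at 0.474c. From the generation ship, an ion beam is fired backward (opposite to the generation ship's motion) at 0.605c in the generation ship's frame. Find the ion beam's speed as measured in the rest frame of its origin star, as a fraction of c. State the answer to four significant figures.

0.1837c

Relativistic velocity addition: u = (u' + v)/(1 + u'v/c²), with u' = −0.605c and v = 0.474c.
Numerator: −0.605 + 0.474 = −0.131. Denominator: 1 + (−0.605)(0.474) = 0.71323.
u = −0.131/0.71323 = −0.18367, so the speed is 0.1837c.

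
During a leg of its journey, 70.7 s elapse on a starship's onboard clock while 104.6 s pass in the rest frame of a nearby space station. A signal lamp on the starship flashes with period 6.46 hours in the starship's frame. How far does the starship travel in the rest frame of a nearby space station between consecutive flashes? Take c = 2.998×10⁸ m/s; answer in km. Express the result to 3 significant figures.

γ = Δt/Δτ = 104.6/70.7 = 1.47949.
β = √(1 − 1/γ²) = 0.73699. Lab-frame period = γτ = 1.47949×6.46 hours = 9.5575 hours. Distance = βc × γτ = 0.73699 × 2.998×10⁸ m/s × 34407 s = 7.6022×10^12 m = 7.60×10^9 km.

7.60×10^9 km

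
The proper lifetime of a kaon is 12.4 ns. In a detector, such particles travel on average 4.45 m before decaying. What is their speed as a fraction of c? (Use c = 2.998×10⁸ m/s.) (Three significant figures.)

0.767c

Lab distance = (lab lifetime)·v = γτ·βc, so βγ = d/(cτ) = 4.450/(2.998×10⁸ × 1.240×10^-8) = 1.197.
With βγ = 1.197: γ² = 1 + (βγ)² = 2.43281, and β = (βγ)/γ = 1.197/1.55975 = 0.767.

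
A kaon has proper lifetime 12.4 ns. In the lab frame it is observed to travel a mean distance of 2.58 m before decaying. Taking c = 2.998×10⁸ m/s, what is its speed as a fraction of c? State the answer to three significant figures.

Let x = d/(cτ) = 2.580 m / (2.998×10⁸ m/s × 1.240×10^-8 s) = 0.69401. Since d = βγcτ, x = βγ = β/√(1−β²).
Solving: β² = x²/(1+x²) = 0.48165/1.48165 = 0.325077, so β = 0.570.

0.570c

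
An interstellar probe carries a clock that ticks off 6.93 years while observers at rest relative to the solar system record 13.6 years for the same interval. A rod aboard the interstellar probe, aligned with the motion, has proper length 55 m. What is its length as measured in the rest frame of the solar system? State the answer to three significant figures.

28.0 m

From Δt = γΔτ: γ = 13.6/6.93 = 1.96248.
The rod contracts by the same γ: 55 m / 1.96248 = 28.0 m.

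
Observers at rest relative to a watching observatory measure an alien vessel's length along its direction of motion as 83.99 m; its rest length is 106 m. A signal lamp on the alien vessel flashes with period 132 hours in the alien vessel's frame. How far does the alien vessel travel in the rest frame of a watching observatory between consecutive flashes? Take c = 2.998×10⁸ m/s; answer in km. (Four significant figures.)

From L = L₀/γ: γ = 106/83.99 = 1.26206.
β = √(1 − 1/γ²) = 0.61006. Lab-frame period = γτ = 1.26206×132 hours = 166.59 hours. Distance = βc × γτ = 0.61006 × 2.998×10⁸ m/s × 599724 s = 1.0969×10^14 m = 1.097×10^11 km.

1.097×10^11 km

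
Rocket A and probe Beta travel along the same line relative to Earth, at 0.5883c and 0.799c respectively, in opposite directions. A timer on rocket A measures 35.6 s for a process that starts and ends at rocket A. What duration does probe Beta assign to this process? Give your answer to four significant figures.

107.6 s

Speed of rocket A in probe Beta's frame: u = (v_A + v_B)/(1 + v_A v_B/c²) = (0.5883 + 0.799)/(1 + 0.5883×0.799) = 1.3873/1.4700517 = 0.94371; |u| = 0.94371c.
γ for this relative speed: γ = 1/√(1 − 0.890589) = 3.0232.
The clock on rocket A records proper time, so probe Beta measures Δt = γΔτ = 3.0232 × 35.6 = 107.6 s.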